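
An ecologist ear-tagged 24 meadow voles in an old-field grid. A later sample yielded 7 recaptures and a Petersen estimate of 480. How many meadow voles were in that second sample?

From N = M·C/R: C = N·R / M = 480·7 / 24 = 3360 / 24 = 140.

C = 140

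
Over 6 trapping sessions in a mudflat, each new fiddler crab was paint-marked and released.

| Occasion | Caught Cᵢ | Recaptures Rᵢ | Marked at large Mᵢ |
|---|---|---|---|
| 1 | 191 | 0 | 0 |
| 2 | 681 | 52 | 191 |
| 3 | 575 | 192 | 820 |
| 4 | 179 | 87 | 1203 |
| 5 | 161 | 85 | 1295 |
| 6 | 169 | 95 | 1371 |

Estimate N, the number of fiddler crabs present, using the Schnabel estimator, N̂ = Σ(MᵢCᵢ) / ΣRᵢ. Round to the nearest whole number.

N ≈ 2460

Σ MᵢCᵢ = 0·191 + 191·681 + 820·575 + 1203·179 + 1295·161 + 1371·169 = 0 + 130071 + 471500 + 215337 + 208495 + 231699 = 1257102
Σ Rᵢ = 0 + 52 + 192 + 87 + 85 + 95 = 511
N̂ = 1257102 / 511 ≈ 2460.1 → 2460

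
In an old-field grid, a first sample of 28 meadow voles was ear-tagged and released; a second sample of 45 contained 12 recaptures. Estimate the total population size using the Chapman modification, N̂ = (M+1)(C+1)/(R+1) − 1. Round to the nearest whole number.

N̂ = (28+1)(45+1)/(12+1) − 1 = 29·46/13 − 1
= 1334/13 − 1 ≈ 102.6 − 1 ≈ 101.6 → 102

N ≈ 102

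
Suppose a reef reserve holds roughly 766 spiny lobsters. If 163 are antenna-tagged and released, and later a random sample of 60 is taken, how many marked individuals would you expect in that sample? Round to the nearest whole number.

expected recaptures ≈ 13

The marked fraction of the population is 163/766, so in a sample of 60 expect C·(M/N) marked.
E[R] = 163 × 60 / 766 = 9780 / 766 ≈ 12.8 → 13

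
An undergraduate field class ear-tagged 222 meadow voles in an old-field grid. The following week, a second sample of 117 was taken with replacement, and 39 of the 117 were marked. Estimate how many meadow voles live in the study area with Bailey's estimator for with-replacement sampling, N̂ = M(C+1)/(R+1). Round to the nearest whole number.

N ≈ 655

N̂ = 222·(117+1)/(39+1) = 222·118/40 = 26196/40 ≈ 654.9 → 655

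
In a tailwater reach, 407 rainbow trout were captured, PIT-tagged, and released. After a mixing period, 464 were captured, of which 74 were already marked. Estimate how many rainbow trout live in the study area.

N = 2552

The marked fraction in the recapture sample should equal the marked fraction in the population: 74/464 = 407/N.
N = (407 × 464) / 74 = 188848 / 74 = 2552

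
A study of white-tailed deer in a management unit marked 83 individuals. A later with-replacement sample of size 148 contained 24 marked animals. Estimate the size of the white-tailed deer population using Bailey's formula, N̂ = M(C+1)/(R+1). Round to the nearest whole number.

N ≈ 495

N̂ = 83·(148+1)/(24+1) = 83·149/25 = 12367/25 ≈ 494.7 → 495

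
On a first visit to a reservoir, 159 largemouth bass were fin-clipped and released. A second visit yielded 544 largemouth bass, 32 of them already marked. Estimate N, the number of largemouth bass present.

Lincoln-Petersen assumes M/N = R/C, so N = M·C / R.
N = (159 × 544) / 32 = 86496 / 32 = 2703

N = 2703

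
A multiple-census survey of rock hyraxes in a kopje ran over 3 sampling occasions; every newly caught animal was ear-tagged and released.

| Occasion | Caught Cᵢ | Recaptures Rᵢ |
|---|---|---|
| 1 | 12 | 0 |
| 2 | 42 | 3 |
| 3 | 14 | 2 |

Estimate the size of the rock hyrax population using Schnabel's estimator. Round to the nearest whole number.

Marked at large before each occasion: Mᵢ = Σⱼ<ᵢ (Cⱼ − Rⱼ) → M1=0, M2=12, M3=51
Σ MᵢCᵢ = 0·12 + 12·42 + 51·14 = 0 + 504 + 714 = 1218
Σ Rᵢ = 0 + 3 + 2 = 5
N̂ = 1218 / 5 ≈ 243.6 → 244

N ≈ 244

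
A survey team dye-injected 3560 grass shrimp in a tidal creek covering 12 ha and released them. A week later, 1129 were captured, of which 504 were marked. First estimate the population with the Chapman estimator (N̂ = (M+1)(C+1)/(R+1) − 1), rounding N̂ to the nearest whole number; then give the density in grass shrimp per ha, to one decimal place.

density ≈ 663.9 grass shrimp per ha

N̂ = 3561·1130/505 − 1 = 4023930/505 − 1 ≈ 7967.2 → 7967
Density = N̂ / area = 7967 / 12 ≈ 663.92 → 663.9 per ha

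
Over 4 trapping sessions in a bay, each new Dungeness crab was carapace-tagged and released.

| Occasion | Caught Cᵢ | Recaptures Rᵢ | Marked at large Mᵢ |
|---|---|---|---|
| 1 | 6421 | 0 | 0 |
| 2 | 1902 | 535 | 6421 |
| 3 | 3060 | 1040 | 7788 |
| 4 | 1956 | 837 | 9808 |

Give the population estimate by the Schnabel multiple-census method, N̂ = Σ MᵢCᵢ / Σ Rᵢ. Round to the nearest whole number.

N ≈ 22,897

Σ MᵢCᵢ = 0·6421 + 6421·1902 + 7788·3060 + 9808·1956 = 0 + 12212742 + 23831280 + 19184448 = 55228470
Σ Rᵢ = 0 + 535 + 1040 + 837 = 2412
N̂ = 55228470 / 2412 ≈ 22897.4 → 22897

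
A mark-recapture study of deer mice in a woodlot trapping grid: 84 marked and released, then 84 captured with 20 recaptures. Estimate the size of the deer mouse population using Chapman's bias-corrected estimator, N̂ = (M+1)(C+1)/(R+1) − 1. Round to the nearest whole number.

N ≈ 343

N̂ = (84+1)(84+1)/(20+1) − 1 = 85·85/21 − 1
= 7225/21 − 1 ≈ 344.0 − 1 ≈ 343.0 → 343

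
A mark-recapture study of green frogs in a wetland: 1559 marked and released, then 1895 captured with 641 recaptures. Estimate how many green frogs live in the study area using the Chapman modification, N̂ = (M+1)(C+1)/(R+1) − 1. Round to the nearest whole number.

N̂ = (1559+1)(1895+1)/(641+1) − 1 = 1560·1896/642 − 1
= 2957760/642 − 1 ≈ 4607.1 − 1 ≈ 4606.1 → 4606

N ≈ 4606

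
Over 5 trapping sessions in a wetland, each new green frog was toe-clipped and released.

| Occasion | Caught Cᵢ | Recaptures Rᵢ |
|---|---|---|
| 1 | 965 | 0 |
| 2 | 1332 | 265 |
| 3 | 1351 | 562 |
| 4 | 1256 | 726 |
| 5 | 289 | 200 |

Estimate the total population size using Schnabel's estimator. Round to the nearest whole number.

N ≈ 4873

Marked at large before each occasion: Mᵢ = Σⱼ<ᵢ (Cⱼ − Rⱼ) → M1=0, M2=965, M3=2032, M4=2821, M5=3351
Σ MᵢCᵢ = 0·965 + 965·1332 + 2032·1351 + 2821·1256 + 3351·289 = 0 + 1285380 + 2745232 + 3543176 + 968439 = 8542227
Σ Rᵢ = 0 + 265 + 562 + 726 + 200 = 1753
N̂ = 8542227 / 1753 ≈ 4872.9 → 4873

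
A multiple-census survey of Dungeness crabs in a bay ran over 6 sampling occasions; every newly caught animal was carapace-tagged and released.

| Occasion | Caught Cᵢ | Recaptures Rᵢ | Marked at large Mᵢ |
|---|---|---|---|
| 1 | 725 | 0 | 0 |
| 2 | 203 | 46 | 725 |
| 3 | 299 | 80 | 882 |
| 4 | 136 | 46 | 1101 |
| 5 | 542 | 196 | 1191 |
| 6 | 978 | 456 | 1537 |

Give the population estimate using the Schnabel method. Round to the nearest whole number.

N ≈ 3288

Σ MᵢCᵢ = 0·725 + 725·203 + 882·299 + 1101·136 + 1191·542 + 1537·978 = 0 + 147175 + 263718 + 149736 + 645522 + 1503186 = 2709337
Σ Rᵢ = 0 + 46 + 80 + 46 + 196 + 456 = 824
N̂ = 2709337 / 824 ≈ 3288.0 → 3288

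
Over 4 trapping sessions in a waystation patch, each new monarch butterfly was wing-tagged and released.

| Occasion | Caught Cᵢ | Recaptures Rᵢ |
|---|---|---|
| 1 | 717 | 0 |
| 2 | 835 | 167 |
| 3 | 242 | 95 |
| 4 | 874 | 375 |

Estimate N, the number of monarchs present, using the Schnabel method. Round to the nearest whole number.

Marked at large before each occasion: Mᵢ = Σⱼ<ᵢ (Cⱼ − Rⱼ) → M1=0, M2=717, M3=1385, M4=1532
Σ MᵢCᵢ = 0·717 + 717·835 + 1385·242 + 1532·874 = 0 + 598695 + 335170 + 1338968 = 2272833
Σ Rᵢ = 0 + 167 + 95 + 375 = 637
N̂ = 2272833 / 637 ≈ 3568.0 → 3568

N ≈ 3568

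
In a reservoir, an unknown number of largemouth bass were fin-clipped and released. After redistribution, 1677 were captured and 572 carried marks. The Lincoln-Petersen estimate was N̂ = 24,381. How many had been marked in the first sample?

M = 8316

From N = M·C/R: M = N·R / C = 24381·572 / 1677 = 13945932 / 1677 = 8316.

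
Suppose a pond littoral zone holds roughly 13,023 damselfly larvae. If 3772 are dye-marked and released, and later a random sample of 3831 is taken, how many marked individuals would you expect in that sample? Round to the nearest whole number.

expected recaptures ≈ 1110

Expected recaptures E[R] = M·C / N.
E[R] = 3772 × 3831 / 13023 = 14450532 / 13023 ≈ 1109.6 → 1110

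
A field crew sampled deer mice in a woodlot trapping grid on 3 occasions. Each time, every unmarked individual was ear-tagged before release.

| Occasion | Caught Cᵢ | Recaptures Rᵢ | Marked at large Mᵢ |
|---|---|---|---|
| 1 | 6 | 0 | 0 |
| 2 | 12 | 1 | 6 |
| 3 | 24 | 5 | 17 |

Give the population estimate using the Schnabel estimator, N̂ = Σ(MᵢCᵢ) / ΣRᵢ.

N = 80

Σ MᵢCᵢ = 0·6 + 6·12 + 17·24 = 0 + 72 + 408 = 480
Σ Rᵢ = 0 + 1 + 5 = 6
N̂ = 480 / 6 = 80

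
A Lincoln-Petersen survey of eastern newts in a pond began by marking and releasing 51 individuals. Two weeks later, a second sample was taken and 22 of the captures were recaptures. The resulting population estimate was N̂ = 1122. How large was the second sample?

From N = M·C/R: C = N·R / M = 1122·22 / 51 = 24684 / 51 = 484.

C = 484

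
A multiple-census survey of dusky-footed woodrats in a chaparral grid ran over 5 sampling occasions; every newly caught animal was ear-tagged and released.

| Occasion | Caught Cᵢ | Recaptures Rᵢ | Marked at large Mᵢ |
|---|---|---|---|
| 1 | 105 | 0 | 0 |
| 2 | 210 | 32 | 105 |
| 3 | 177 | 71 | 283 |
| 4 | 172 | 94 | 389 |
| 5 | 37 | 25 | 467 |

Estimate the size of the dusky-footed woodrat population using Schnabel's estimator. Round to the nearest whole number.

N ≈ 704

Σ MᵢCᵢ = 0·105 + 105·210 + 283·177 + 389·172 + 467·37 = 0 + 22050 + 50091 + 66908 + 17279 = 156328
Σ Rᵢ = 0 + 32 + 71 + 94 + 25 = 222
N̂ = 156328 / 222 ≈ 704.2 → 704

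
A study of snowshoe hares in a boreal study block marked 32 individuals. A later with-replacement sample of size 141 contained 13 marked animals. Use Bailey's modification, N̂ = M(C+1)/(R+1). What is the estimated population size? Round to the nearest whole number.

N ≈ 325

N̂ = 32·(141+1)/(13+1) = 32·142/14 = 4544/14 ≈ 324.6 → 325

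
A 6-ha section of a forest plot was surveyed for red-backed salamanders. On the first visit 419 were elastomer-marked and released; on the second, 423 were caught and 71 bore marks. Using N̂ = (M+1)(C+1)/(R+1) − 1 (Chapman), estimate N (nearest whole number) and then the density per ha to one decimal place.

density ≈ 412.0 red-backed salamanders per ha

N̂ = 420·424/72 − 1 = 178080/72 − 1 ≈ 2472.3 → 2472
Density = N̂ / area = 2472 / 6 = 412.0 per ha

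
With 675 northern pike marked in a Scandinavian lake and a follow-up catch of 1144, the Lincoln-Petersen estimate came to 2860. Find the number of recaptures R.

R = 270

From N = M·C/R: R = M·C / N = 675·1144 / 2860 = 772200 / 2860 = 270.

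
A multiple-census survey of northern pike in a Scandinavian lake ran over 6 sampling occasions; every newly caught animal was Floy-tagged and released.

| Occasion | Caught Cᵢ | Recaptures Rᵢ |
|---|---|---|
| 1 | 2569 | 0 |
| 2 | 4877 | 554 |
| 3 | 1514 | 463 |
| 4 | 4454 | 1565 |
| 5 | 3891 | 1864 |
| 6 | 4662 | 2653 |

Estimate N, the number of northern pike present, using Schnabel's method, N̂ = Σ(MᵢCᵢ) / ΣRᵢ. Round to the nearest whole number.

N ≈ 22,600

Marked at large before each occasion: Mᵢ = Σⱼ<ᵢ (Cⱼ − Rⱼ) → M1=0, M2=2569, M3=6892, M4=7943, M5=10832, M6=12859
Σ MᵢCᵢ = 0·2569 + 2569·4877 + 6892·1514 + 7943·4454 + 10832·3891 + 12859·4662 = 0 + 12529013 + 10434488 + 35378122 + 42147312 + 59948658 = 160437593
Σ Rᵢ = 0 + 554 + 463 + 1565 + 1864 + 2653 = 7099
N̂ = 160437593 / 7099 ≈ 22600.0 → 22600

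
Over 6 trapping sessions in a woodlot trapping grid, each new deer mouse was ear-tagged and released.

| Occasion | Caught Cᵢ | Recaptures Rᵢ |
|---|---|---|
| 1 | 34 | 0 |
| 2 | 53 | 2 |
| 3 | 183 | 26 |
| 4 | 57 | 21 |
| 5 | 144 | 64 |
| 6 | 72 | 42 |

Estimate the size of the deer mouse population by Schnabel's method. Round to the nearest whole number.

Marked at large before each occasion: Mᵢ = Σⱼ<ᵢ (Cⱼ − Rⱼ) → M1=0, M2=34, M3=85, M4=242, M5=278, M6=358
Σ MᵢCᵢ = 0·34 + 34·53 + 85·183 + 242·57 + 278·144 + 358·72 = 0 + 1802 + 15555 + 13794 + 40032 + 25776 = 96959
Σ Rᵢ = 0 + 2 + 26 + 21 + 64 + 42 = 155
N̂ = 96959 / 155 ≈ 625.5 → 626

N ≈ 626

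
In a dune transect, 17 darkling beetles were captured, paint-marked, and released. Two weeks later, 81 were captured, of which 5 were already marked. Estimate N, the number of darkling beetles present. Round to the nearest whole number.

N ≈ 275

The marked fraction in the recapture sample should equal the marked fraction in the population: 5/81 = 17/N.
N = (17 × 81) / 5 = 1377 / 5 ≈ 275.4 → 275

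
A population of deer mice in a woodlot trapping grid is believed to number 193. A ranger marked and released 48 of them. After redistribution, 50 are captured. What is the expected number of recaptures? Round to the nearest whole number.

Expected recaptures E[R] = M·C / N.
E[R] = 48 × 50 / 193 = 2400 / 193 ≈ 12.4 → 12

expected recaptures ≈ 12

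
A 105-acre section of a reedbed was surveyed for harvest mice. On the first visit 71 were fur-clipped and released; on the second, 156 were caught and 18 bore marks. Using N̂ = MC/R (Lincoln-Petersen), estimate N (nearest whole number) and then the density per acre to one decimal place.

density ≈ 5.9 harvest mice per acre

N̂ = 71·156/18 = 11076/18 ≈ 615.3 → 615
Density = N̂ / area = 615 / 105 ≈ 5.86 → 5.9 per acre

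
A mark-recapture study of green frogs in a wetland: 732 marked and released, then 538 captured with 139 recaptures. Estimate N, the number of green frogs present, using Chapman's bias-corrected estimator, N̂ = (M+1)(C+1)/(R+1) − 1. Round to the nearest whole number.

N̂ = (732+1)(538+1)/(139+1) − 1 = 733·539/140 − 1
= 395087/140 − 1 ≈ 2822.1 − 1 ≈ 2821.1 → 2821

N ≈ 2821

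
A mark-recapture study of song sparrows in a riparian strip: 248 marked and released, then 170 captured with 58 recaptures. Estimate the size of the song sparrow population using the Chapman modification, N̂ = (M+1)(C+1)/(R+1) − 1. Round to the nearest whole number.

N̂ = (248+1)(170+1)/(58+1) − 1 = 249·171/59 − 1
= 42579/59 − 1 ≈ 721.7 − 1 ≈ 720.7 → 721

N ≈ 721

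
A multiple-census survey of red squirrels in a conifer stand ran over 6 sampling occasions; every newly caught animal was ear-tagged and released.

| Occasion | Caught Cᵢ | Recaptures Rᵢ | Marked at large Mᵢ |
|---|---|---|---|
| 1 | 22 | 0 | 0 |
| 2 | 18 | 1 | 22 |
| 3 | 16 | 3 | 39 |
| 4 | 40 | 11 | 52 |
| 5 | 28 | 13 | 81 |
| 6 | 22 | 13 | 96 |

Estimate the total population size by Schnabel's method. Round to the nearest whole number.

N ≈ 182

Σ MᵢCᵢ = 0·22 + 22·18 + 39·16 + 52·40 + 81·28 + 96·22 = 0 + 396 + 624 + 2080 + 2268 + 2112 = 7480
Σ Rᵢ = 0 + 1 + 3 + 11 + 13 + 13 = 41
N̂ = 7480 / 41 ≈ 182.4 → 182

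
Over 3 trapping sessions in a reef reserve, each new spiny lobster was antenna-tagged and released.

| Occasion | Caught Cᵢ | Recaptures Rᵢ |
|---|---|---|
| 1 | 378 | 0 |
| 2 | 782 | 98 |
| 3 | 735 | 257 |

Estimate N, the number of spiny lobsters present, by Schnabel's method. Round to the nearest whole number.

N ≈ 3031

Marked at large before each occasion: Mᵢ = Σⱼ<ᵢ (Cⱼ − Rⱼ) → M1=0, M2=378, M3=1062
Σ MᵢCᵢ = 0·378 + 378·782 + 1062·735 = 0 + 295596 + 780570 = 1076166
Σ Rᵢ = 0 + 98 + 257 = 355
N̂ = 1076166 / 355 ≈ 3031.45 → 3031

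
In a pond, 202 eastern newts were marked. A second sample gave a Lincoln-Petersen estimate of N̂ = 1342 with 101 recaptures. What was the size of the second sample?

C = 671

From N = M·C/R: C = N·R / M = 1342·101 / 202 = 135542 / 202 = 671.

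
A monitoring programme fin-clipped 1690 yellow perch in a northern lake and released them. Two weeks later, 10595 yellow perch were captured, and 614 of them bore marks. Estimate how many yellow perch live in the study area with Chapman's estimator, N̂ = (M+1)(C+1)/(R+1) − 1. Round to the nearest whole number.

N ≈ 29,134

N̂ = (1690+1)(10595+1)/(614+1) − 1 = 1691·10596/615 − 1
= 17917836/615 − 1 ≈ 29134.7 − 1 ≈ 29133.7 → 29134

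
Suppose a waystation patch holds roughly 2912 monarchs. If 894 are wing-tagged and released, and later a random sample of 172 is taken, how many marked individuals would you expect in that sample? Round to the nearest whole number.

Expected recaptures E[R] = M·C / N.
E[R] = 894 × 172 / 2912 = 153768 / 2912 ≈ 52.8 → 53

expected recaptures ≈ 53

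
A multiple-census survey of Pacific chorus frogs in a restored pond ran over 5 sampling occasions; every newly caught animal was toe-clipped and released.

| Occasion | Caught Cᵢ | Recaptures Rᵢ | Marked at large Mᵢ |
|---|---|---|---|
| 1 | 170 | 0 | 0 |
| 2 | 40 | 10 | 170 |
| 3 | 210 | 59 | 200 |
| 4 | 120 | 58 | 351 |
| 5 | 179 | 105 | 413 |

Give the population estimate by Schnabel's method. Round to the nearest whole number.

N ≈ 711

Σ MᵢCᵢ = 0·170 + 170·40 + 200·210 + 351·120 + 413·179 = 0 + 6800 + 42000 + 42120 + 73927 = 164847
Σ Rᵢ = 0 + 10 + 59 + 58 + 105 = 232
N̂ = 164847 / 232 ≈ 710.5 → 711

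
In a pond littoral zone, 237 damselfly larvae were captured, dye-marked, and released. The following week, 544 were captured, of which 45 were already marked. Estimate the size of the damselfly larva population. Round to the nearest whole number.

The marked fraction in the recapture sample should equal the marked fraction in the population: 45/544 = 237/N.
N = (237 × 544) / 45 = 128928 / 45 ≈ 2865.1 → 2865

N ≈ 2865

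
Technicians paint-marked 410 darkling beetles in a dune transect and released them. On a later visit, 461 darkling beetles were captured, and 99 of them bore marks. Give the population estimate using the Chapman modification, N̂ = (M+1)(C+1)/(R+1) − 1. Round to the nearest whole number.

N ≈ 1898

N̂ = (410+1)(461+1)/(99+1) − 1 = 411·462/100 − 1
= 189882/100 − 1 ≈ 1898.8 − 1 ≈ 1897.8 → 1898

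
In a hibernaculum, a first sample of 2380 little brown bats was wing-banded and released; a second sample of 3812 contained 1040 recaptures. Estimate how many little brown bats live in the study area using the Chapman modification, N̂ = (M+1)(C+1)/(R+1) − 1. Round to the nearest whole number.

N ≈ 8720

N̂ = (2380+1)(3812+1)/(1040+1) − 1 = 2381·3813/1041 − 1
= 9078753/1041 − 1 ≈ 8721.2 − 1 ≈ 8720.2 → 8720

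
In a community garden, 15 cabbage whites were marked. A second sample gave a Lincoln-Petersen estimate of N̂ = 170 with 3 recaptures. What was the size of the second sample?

From N = M·C/R: C = N·R / M = 170·3 / 15 = 510 / 15 = 34.

C = 34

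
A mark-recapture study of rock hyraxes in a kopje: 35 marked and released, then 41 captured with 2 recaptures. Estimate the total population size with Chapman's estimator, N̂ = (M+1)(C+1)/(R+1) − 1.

N̂ = (35+1)(41+1)/(2+1) − 1 = 36·42/3 − 1
= 1512/3 − 1 = 504 − 1 = 503

N = 503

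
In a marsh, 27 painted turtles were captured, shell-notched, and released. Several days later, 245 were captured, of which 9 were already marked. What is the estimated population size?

N = 735

N = (27 × 245) / 9 = 6615 / 9 = 735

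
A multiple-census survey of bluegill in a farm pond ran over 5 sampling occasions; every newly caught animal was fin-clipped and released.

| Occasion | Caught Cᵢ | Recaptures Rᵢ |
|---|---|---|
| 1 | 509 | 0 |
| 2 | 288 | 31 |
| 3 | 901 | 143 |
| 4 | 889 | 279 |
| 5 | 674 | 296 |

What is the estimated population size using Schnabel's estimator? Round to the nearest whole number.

Marked at large before each occasion: Mᵢ = Σⱼ<ᵢ (Cⱼ − Rⱼ) → M1=0, M2=509, M3=766, M4=1524, M5=2134
Σ MᵢCᵢ = 0·509 + 509·288 + 766·901 + 1524·889 + 2134·674 = 0 + 146592 + 690166 + 1354836 + 1438316 = 3629910
Σ Rᵢ = 0 + 31 + 143 + 279 + 296 = 749
N̂ = 3629910 / 749 ≈ 4846.3 → 4846

N ≈ 4846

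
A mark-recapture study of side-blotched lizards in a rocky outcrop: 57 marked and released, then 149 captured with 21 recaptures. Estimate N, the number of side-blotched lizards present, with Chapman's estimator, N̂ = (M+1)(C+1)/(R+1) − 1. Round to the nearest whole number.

N̂ = (57+1)(149+1)/(21+1) − 1 = 58·150/22 − 1
= 8700/22 − 1 ≈ 395.45 − 1 ≈ 394.45 → 394

N ≈ 394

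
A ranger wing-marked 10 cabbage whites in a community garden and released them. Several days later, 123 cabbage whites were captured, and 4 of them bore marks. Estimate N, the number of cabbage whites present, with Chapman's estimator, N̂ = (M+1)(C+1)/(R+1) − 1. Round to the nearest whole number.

N̂ = (10+1)(123+1)/(4+1) − 1 = 11·124/5 − 1
= 1364/5 − 1 ≈ 272.8 − 1 ≈ 271.8 → 272

N ≈ 272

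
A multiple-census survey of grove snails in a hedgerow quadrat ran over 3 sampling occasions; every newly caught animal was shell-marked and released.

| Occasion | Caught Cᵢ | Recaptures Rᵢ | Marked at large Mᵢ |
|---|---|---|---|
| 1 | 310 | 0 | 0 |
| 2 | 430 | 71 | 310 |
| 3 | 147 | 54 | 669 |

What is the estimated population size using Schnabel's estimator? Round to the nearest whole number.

Σ MᵢCᵢ = 0·310 + 310·430 + 669·147 = 0 + 133300 + 98343 = 231643
Σ Rᵢ = 0 + 71 + 54 = 125
N̂ = 231643 / 125 ≈ 1853.1 → 1853

N ≈ 1853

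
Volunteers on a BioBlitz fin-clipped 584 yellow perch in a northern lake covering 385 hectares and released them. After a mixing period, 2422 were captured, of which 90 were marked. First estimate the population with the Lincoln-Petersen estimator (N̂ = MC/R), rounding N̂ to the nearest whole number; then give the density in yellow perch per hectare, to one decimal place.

density ≈ 40.8 yellow perch per hectare

N̂ = 584·2422/90 = 1414448/90 ≈ 15716.1 → 15716
Density = N̂ / area = 15716 / 385 ≈ 40.82 → 40.8 per hectare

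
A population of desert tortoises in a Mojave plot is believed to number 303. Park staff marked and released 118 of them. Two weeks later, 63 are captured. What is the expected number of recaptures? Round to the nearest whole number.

expected recaptures ≈ 25

The marked fraction of the population is 118/303, so in a sample of 63 expect C·(M/N) marked.
E[R] = 118 × 63 / 303 = 7434 / 303 ≈ 24.5 → 25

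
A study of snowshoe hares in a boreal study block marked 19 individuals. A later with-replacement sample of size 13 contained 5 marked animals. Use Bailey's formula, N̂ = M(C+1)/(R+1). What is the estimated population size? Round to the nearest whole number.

N̂ = 19·(13+1)/(5+1) = 19·14/6 = 266/6 ≈ 44.3 → 44

N ≈ 44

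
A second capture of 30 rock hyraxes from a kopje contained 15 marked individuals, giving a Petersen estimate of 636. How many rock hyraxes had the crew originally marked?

From N = M·C/R: M = N·R / C = 636·15 / 30 = 9540 / 30 = 318.

M = 318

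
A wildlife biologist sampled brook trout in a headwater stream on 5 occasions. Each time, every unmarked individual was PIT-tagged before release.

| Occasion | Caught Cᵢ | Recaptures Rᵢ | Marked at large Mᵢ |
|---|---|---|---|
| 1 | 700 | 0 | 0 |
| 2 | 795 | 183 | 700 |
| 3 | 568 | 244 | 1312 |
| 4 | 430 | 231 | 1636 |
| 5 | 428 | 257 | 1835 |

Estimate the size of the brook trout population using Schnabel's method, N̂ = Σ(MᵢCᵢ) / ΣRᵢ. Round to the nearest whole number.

Σ MᵢCᵢ = 0·700 + 700·795 + 1312·568 + 1636·430 + 1835·428 = 0 + 556500 + 745216 + 703480 + 785380 = 2790576
Σ Rᵢ = 0 + 183 + 244 + 231 + 257 = 915
N̂ = 2790576 / 915 ≈ 3049.8 → 3050

N ≈ 3050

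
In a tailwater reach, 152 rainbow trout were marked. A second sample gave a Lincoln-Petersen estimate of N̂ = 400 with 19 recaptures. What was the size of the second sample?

From N = M·C/R: C = N·R / M = 400·19 / 152 = 7600 / 152 = 50.

C = 50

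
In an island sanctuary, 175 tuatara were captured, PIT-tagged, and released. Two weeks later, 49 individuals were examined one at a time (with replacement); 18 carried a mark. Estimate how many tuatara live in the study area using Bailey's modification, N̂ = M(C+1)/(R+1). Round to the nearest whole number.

N̂ = 175·(49+1)/(18+1) = 175·50/19 = 8750/19 ≈ 460.5 → 461

N ≈ 461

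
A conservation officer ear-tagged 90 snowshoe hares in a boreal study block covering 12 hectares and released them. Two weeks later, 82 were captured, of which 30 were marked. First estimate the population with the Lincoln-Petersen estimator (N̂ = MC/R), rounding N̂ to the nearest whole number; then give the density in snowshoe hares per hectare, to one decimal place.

N̂ = 90·82/30 = 7380/30 = 246
Density = N̂ / area = 246 / 12 ≈ 20.50 → 20.5 per hectare

density ≈ 20.5 snowshoe hares per hectare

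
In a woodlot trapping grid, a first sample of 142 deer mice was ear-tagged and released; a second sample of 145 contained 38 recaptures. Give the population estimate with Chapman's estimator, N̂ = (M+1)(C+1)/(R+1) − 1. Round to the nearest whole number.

N ≈ 534

N̂ = (142+1)(145+1)/(38+1) − 1 = 143·146/39 − 1
= 20878/39 − 1 ≈ 535.3 − 1 ≈ 534.3 → 534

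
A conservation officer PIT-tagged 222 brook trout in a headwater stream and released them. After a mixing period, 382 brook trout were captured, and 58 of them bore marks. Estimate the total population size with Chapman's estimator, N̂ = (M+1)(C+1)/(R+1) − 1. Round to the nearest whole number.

N ≈ 1447

N̂ = (222+1)(382+1)/(58+1) − 1 = 223·383/59 − 1
= 85409/59 − 1 ≈ 1447.6 − 1 ≈ 1446.6 → 1447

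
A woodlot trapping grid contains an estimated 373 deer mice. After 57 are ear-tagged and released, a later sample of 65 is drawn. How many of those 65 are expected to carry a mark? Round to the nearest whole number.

expected recaptures ≈ 10

The marked fraction of the population is 57/373, so in a sample of 65 expect C·(M/N) marked.
E[R] = 57 × 65 / 373 = 3705 / 373 ≈ 9.9 → 10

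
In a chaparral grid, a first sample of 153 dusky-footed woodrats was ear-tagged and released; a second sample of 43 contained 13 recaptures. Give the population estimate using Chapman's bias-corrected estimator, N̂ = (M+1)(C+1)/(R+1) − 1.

N̂ = (153+1)(43+1)/(13+1) − 1 = 154·44/14 − 1
= 6776/14 − 1 = 484 − 1 = 483

N = 483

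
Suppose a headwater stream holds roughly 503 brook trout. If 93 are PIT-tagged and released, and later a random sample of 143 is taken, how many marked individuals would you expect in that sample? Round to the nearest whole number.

expected recaptures ≈ 26

The marked fraction of the population is 93/503, so in a sample of 143 expect C·(M/N) marked.
E[R] = 93 × 143 / 503 = 13299 / 503 ≈ 26.4 → 26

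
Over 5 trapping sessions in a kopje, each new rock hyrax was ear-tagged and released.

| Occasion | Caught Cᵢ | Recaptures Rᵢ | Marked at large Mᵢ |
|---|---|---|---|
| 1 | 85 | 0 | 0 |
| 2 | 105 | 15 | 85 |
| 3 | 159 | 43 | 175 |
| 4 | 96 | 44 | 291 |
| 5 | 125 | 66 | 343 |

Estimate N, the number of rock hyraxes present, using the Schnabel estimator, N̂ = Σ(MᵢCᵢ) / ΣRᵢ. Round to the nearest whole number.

Σ MᵢCᵢ = 0·85 + 85·105 + 175·159 + 291·96 + 343·125 = 0 + 8925 + 27825 + 27936 + 42875 = 107561
Σ Rᵢ = 0 + 15 + 43 + 44 + 66 = 168
N̂ = 107561 / 168 ≈ 640.2 → 640

N ≈ 640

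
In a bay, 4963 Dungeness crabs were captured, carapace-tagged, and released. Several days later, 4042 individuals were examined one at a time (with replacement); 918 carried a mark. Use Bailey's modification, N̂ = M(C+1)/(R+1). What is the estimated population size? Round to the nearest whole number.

N ≈ 21,834

N̂ = 4963·(4042+1)/(918+1) = 4963·4043/919 = 20065409/919 ≈ 21834.0 → 21834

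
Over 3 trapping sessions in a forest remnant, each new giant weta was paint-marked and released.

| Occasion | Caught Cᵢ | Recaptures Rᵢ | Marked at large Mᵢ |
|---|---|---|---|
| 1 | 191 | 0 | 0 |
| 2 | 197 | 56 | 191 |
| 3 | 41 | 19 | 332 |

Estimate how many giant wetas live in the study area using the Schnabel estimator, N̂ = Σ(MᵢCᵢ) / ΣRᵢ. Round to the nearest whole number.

N ≈ 683

Σ MᵢCᵢ = 0·191 + 191·197 + 332·41 = 0 + 37627 + 13612 = 51239
Σ Rᵢ = 0 + 56 + 19 = 75
N̂ = 51239 / 75 ≈ 683.2 → 683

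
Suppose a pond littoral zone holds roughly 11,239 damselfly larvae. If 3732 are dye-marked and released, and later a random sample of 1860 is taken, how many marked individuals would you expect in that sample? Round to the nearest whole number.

Expected recaptures E[R] = M·C / N.
E[R] = 3732 × 1860 / 11239 = 6941520 / 11239 ≈ 617.6 → 618

expected recaptures ≈ 618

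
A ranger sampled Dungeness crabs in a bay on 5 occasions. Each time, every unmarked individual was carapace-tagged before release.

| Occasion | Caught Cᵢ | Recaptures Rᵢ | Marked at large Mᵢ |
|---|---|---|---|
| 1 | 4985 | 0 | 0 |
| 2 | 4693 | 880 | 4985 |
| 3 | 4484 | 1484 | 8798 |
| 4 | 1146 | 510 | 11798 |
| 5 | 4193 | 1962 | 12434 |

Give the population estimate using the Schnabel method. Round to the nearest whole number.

Σ MᵢCᵢ = 0·4985 + 4985·4693 + 8798·4484 + 11798·1146 + 12434·4193 = 0 + 23394605 + 39450232 + 13520508 + 52135762 = 128501107
Σ Rᵢ = 0 + 880 + 1484 + 510 + 1962 = 4836
N̂ = 128501107 / 4836 ≈ 26571.8 → 26572

N ≈ 26,572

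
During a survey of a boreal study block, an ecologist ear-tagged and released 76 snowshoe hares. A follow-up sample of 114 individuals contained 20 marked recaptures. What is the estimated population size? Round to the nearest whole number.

N ≈ 433

If marked individuals mix randomly, R/C ≈ M/N, giving N ≈ M·C/R.
N = (76 × 114) / 20 = 8664 / 20 ≈ 433.2 → 433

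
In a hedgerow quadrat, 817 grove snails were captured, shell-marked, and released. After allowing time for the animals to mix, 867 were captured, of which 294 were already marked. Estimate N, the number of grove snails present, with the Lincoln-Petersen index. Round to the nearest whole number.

N = (817 × 867) / 294 = 708339 / 294 ≈ 2409.3 → 2409

N ≈ 2409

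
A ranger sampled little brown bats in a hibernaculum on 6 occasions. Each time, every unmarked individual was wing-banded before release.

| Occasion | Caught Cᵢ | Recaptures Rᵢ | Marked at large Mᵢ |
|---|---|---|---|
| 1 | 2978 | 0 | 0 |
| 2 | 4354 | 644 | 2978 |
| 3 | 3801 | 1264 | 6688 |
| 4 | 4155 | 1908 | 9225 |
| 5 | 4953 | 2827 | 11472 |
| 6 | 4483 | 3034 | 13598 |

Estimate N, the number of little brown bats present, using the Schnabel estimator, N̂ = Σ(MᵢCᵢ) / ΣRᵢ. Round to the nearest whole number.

N ≈ 20,099

Σ MᵢCᵢ = 0·2978 + 2978·4354 + 6688·3801 + 9225·4155 + 11472·4953 + 13598·4483 = 0 + 12966212 + 25421088 + 38329875 + 56820816 + 60959834 = 194497825
Σ Rᵢ = 0 + 644 + 1264 + 1908 + 2827 + 3034 = 9677
N̂ = 194497825 / 9677 ≈ 20099.0 → 20099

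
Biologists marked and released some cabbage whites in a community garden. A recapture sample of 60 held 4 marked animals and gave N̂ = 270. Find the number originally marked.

M = 18

From N = M·C/R: M = N·R / C = 270·4 / 60 = 1080 / 60 = 18.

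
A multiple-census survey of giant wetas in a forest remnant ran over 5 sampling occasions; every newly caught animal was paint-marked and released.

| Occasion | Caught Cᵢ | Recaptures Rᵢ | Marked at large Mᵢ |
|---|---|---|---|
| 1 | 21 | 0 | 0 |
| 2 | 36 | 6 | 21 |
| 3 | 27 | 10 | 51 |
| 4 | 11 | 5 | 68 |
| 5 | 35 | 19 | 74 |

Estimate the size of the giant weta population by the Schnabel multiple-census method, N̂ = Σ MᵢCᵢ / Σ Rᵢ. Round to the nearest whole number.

N ≈ 137

Σ MᵢCᵢ = 0·21 + 21·36 + 51·27 + 68·11 + 74·35 = 0 + 756 + 1377 + 748 + 2590 = 5471
Σ Rᵢ = 0 + 6 + 10 + 5 + 19 = 40
N̂ = 5471 / 40 ≈ 136.8 → 137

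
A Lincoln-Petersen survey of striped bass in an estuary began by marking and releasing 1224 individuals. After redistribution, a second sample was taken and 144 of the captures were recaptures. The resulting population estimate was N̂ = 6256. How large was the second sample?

From N = M·C/R: C = N·R / M = 6256·144 / 1224 = 900864 / 1224 = 736.

C = 736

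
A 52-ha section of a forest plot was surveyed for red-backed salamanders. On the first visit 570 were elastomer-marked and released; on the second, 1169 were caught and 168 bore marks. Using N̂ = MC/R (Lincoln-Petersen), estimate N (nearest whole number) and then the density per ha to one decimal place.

density ≈ 76.3 red-backed salamanders per ha

N̂ = 570·1169/168 = 666330/168 ≈ 3966.2 → 3966
Density = N̂ / area = 3966 / 52 ≈ 76.27 → 76.3 per ha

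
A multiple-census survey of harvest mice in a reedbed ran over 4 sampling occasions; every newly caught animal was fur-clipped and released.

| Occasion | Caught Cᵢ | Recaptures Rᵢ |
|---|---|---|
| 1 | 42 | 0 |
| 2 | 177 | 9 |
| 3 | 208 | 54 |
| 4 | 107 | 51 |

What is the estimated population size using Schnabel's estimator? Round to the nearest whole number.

Marked at large before each occasion: Mᵢ = Σⱼ<ᵢ (Cⱼ − Rⱼ) → M1=0, M2=42, M3=210, M4=364
Σ MᵢCᵢ = 0·42 + 42·177 + 210·208 + 364·107 = 0 + 7434 + 43680 + 38948 = 90062
Σ Rᵢ = 0 + 9 + 54 + 51 = 114
N̂ = 90062 / 114 ≈ 790.0 → 790

N ≈ 790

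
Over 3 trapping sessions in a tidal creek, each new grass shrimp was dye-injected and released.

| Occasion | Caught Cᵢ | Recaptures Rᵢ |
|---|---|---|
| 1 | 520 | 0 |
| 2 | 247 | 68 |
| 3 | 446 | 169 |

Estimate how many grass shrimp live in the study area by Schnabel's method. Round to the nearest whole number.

Marked at large before each occasion: Mᵢ = Σⱼ<ᵢ (Cⱼ − Rⱼ) → M1=0, M2=520, M3=699
Σ MᵢCᵢ = 0·520 + 520·247 + 699·446 = 0 + 128440 + 311754 = 440194
Σ Rᵢ = 0 + 68 + 169 = 237
N̂ = 440194 / 237 ≈ 1857.4 → 1857

N ≈ 1857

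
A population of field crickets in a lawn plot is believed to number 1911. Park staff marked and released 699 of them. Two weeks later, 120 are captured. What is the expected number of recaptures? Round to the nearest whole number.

The marked fraction of the population is 699/1911, so in a sample of 120 expect C·(M/N) marked.
E[R] = 699 × 120 / 1911 = 83880 / 1911 ≈ 43.9 → 44

expected recaptures ≈ 44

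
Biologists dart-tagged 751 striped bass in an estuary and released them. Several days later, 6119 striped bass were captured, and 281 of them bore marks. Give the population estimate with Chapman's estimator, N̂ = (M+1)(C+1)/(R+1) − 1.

N̂ = (751+1)(6119+1)/(281+1) − 1 = 752·6120/282 − 1
= 4602240/282 − 1 = 16320 − 1 = 16319

N = 16,319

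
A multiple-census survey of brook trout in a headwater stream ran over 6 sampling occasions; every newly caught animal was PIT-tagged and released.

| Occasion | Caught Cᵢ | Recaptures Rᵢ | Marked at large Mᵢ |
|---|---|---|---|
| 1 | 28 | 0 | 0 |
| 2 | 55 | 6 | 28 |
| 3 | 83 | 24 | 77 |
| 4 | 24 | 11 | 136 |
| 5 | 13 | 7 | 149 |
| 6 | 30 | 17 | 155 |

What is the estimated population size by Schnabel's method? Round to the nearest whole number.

N ≈ 274

Σ MᵢCᵢ = 0·28 + 28·55 + 77·83 + 136·24 + 149·13 + 155·30 = 0 + 1540 + 6391 + 3264 + 1937 + 4650 = 17782
Σ Rᵢ = 0 + 6 + 24 + 11 + 7 + 17 = 65
N̂ = 17782 / 65 ≈ 273.6 → 274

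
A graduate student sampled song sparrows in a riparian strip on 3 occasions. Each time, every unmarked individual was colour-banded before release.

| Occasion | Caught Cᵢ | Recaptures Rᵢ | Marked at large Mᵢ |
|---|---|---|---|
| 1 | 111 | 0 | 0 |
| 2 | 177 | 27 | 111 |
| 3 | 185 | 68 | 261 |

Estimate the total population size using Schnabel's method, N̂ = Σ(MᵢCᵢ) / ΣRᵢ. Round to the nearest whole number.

Σ MᵢCᵢ = 0·111 + 111·177 + 261·185 = 0 + 19647 + 48285 = 67932
Σ Rᵢ = 0 + 27 + 68 = 95
N̂ = 67932 / 95 ≈ 715.1 → 715

N ≈ 715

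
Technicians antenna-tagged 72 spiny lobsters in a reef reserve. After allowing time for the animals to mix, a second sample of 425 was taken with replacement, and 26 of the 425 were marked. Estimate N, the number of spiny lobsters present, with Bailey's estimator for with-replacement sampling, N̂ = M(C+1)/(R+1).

N̂ = 72·(425+1)/(26+1) = 72·426/27 = 30672/27 = 1136

N = 1136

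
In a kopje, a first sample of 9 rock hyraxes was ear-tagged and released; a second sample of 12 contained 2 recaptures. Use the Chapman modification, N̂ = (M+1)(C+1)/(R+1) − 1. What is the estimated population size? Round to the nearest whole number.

N̂ = (9+1)(12+1)/(2+1) − 1 = 10·13/3 − 1
= 130/3 − 1 ≈ 43.3 − 1 ≈ 42.3 → 42

N ≈ 42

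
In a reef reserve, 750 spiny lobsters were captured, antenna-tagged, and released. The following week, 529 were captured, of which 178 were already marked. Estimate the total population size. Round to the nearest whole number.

N ≈ 2229

Lincoln-Petersen assumes M/N = R/C, so N = M·C / R.
N = (750 × 529) / 178 = 396750 / 178 ≈ 2228.9 → 2229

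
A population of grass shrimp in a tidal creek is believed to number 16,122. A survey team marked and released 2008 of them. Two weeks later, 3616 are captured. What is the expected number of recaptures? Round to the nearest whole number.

Expected recaptures E[R] = M·C / N.
E[R] = 2008 × 3616 / 16122 = 7260928 / 16122 ≈ 450.4 → 450

expected recaptures ≈ 450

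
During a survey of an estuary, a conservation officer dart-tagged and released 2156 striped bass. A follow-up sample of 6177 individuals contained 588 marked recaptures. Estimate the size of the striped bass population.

N = 22,649

Lincoln-Petersen assumes M/N = R/C, so N = M·C / R.
N = (2156 × 6177) / 588 = 13317612 / 588 = 22649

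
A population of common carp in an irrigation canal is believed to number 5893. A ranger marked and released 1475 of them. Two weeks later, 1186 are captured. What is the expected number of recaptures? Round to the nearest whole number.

Expected recaptures E[R] = M·C / N.
E[R] = 1475 × 1186 / 5893 = 1749350 / 5893 ≈ 296.9 → 297

expected recaptures ≈ 297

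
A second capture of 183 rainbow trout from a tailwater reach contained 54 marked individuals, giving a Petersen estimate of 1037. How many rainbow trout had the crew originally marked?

M = 306

From N = M·C/R: M = N·R / C = 1037·54 / 183 = 55998 / 183 = 306.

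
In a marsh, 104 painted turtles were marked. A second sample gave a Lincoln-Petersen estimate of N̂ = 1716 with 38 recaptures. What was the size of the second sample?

C = 627

From N = M·C/R: C = N·R / M = 1716·38 / 104 = 65208 / 104 = 627.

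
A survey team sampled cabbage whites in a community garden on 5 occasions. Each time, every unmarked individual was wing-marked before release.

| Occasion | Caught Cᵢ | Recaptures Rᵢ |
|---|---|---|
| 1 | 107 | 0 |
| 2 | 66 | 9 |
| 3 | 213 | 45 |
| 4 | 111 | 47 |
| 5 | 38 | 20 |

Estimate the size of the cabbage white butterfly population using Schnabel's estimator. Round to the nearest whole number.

Marked at large before each occasion: Mᵢ = Σⱼ<ᵢ (Cⱼ − Rⱼ) → M1=0, M2=107, M3=164, M4=332, M5=396
Σ MᵢCᵢ = 0·107 + 107·66 + 164·213 + 332·111 + 396·38 = 0 + 7062 + 34932 + 36852 + 15048 = 93894
Σ Rᵢ = 0 + 9 + 45 + 47 + 20 = 121
N̂ = 93894 / 121 ≈ 776.0 → 776

N ≈ 776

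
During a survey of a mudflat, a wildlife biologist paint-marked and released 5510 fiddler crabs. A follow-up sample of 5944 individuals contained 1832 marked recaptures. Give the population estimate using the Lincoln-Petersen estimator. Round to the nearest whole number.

N ≈ 17,877

Lincoln-Petersen assumes M/N = R/C, so N = M·C / R.
N = (5510 × 5944) / 1832 = 32751440 / 1832 ≈ 17877.4 → 17877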